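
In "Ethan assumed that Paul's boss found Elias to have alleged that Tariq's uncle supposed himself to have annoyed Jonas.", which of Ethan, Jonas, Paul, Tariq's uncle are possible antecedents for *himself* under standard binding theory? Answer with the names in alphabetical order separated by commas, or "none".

*himself* is a reflexive; Principle A requires it to be bound within its binding domain — the clause headed by 'supposed'.
— Ethan: subject of the matrix clause; c-commands the reflexive but lies outside its binding domain — cannot bind it (Principle A).
— Jonas: object of the clause headed by 'annoyed'; does not c-command the reflexive — cannot bind it (Principle A).
— Paul: possessor inside the subject DP of the clause headed by 'found'; does not c-command the reflexive — cannot bind it (Principle A).
— Tariq's uncle: subject of the clause headed by 'supposed'; c-commands the reflexive within its binding domain — allowed (Principle A).

Tariq's uncle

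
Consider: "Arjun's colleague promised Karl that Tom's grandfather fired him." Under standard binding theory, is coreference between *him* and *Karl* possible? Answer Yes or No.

*Karl* is an R-expression; Principle C requires it to be free (not bound by any c-commanding expression).
— him: object of the clause headed by 'fired'; the pronoun does not c-command the R-expression — coreference allowed.

Yes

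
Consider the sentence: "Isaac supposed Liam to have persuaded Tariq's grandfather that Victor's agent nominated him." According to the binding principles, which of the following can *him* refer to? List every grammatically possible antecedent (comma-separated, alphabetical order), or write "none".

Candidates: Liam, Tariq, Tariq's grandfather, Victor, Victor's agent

*him* is a pronoun; Principle B requires it to be free in its binding domain — the clause headed by 'nominated'.
— Liam: subject of the clause headed by 'persuaded'; c-commands the pronoun but lies outside its binding domain — allowed.
— Tariq: possessor inside the object DP of the clause headed by 'persuaded'; does not c-command the pronoun — Principle B does not apply; allowed.
— Tariq's grandfather: object of the clause headed by 'persuaded'; c-commands the pronoun but lies outside its binding domain — allowed.
— Victor: possessor inside the subject DP of the clause headed by 'nominated'; does not c-command the pronoun — Principle B does not apply; allowed.
— Victor's agent: subject of the clause headed by 'nominated'; c-commands the pronoun within its binding domain — blocked (Principle B).

Liam, Tariq, Tariq's grandfather, Victor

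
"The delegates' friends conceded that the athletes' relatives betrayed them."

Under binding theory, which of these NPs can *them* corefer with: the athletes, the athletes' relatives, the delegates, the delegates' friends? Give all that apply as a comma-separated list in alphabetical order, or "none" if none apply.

*them* is a pronoun; Principle B requires it to be free in its binding domain — the clause headed by 'betrayed'.
— the athletes: possessor inside the subject DP of the clause headed by 'betrayed'; does not c-command the pronoun — Principle B does not apply; allowed.
— the athletes' relatives: subject of the clause headed by 'betrayed'; c-commands the pronoun within its binding domain — blocked (Principle B).
— the delegates: possessor inside the subject DP of the matrix clause; does not c-command the pronoun — Principle B does not apply; allowed.
— the delegates' friends: subject of the matrix clause; c-commands the pronoun but lies outside its binding domain — allowed.

the athletes, the delegates, the delegates' friends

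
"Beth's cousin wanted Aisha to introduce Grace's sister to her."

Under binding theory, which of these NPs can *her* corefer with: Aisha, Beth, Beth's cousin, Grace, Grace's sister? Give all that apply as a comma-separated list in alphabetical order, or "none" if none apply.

Beth, Beth's cousin, Grace

*her* is a pronoun; Principle B requires it to be free in its binding domain — the clause headed by 'introduce'.
— Aisha: subject of the clause headed by 'introduce'; c-commands the pronoun within its binding domain — blocked (Principle B).
— Beth: possessor inside the subject DP of the matrix clause; does not c-command the pronoun — Principle B does not apply; allowed.
— Beth's cousin: subject of the matrix clause; c-commands the pronoun but lies outside its binding domain — allowed.
— Grace: possessor inside the object DP of the clause headed by 'introduce'; does not c-command the pronoun — Principle B does not apply; allowed.
— Grace's sister: object of the clause headed by 'introduce'; c-commands the pronoun within its binding domain — blocked (Principle B).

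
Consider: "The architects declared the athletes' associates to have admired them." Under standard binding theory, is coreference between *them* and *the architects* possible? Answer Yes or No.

Yes

*the architects* is an R-expression; Principle C requires it to be free (not bound by any c-commanding expression).
— them: object of the clause headed by 'admired'; the pronoun does not c-command the R-expression — coreference allowed.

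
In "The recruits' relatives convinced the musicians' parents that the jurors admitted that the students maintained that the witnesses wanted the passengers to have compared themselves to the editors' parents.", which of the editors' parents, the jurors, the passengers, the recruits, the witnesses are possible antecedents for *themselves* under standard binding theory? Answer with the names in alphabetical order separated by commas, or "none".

*themselves* is a reflexive; Principle A requires it to be bound within its binding domain — the clause headed by 'compared'.
— the editors' parents: second object of the clause headed by 'compared'; does not c-command the reflexive — cannot bind it (Principle A).
— the jurors: subject of the clause headed by 'admitted'; c-commands the reflexive but lies outside its binding domain — cannot bind it (Principle A).
— the passengers: subject of the clause headed by 'compared'; c-commands the reflexive within its binding domain — allowed (Principle A).
— the recruits: possessor inside the subject DP of the matrix clause; does not c-command the reflexive — cannot bind it (Principle A).
— the witnesses: subject of the clause headed by 'wanted'; c-commands the reflexive but lies outside its binding domain — cannot bind it (Principle A).

the passengers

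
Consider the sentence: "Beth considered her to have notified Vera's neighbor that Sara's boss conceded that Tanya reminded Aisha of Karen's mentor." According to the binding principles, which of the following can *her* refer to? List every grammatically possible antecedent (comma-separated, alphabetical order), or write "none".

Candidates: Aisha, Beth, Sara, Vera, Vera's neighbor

none

*her* is a pronoun; Principle B requires it to be free in its binding domain — the matrix clause.
— Aisha: object of the clause headed by 'reminded'; is c-commanded by the pronoun; coreference would bind this R-expression — blocked (Principle C).
— Beth: subject of the matrix clause; c-commands the pronoun within its binding domain — blocked (Principle B).
— Sara: possessor inside the subject DP of the clause headed by 'conceded'; is c-commanded by the pronoun; coreference would bind this R-expression — blocked (Principle C).
— Vera: possessor inside the object DP of the clause headed by 'notified'; is c-commanded by the pronoun; coreference would bind this R-expression — blocked (Principle C).
— Vera's neighbor: object of the clause headed by 'notified'; is c-commanded by the pronoun; coreference would bind this R-expression — blocked (Principle C).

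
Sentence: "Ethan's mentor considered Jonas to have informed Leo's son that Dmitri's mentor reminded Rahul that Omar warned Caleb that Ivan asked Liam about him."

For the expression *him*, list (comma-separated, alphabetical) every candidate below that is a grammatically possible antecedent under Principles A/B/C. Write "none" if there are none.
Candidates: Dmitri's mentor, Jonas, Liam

Dmitri's mentor, Jonas

*him* is a pronoun; Principle B requires it to be free in its binding domain — the clause headed by 'asked'.
— Dmitri's mentor: subject of the clause headed by 'reminded'; c-commands the pronoun but lies outside its binding domain — allowed.
— Jonas: subject of the clause headed by 'informed'; c-commands the pronoun but lies outside its binding domain — allowed.
— Liam: object of the clause headed by 'asked'; c-commands the pronoun within its binding domain — blocked (Principle B).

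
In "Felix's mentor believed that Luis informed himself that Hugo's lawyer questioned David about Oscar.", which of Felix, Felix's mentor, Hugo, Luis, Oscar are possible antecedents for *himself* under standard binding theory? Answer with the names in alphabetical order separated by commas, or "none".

*himself* is a reflexive; Principle A requires it to be bound within its binding domain — the clause headed by 'informed'.
— Felix: possessor inside the subject DP of the matrix clause; does not c-command the reflexive — cannot bind it (Principle A).
— Felix's mentor: subject of the matrix clause; c-commands the reflexive but lies outside its binding domain — cannot bind it (Principle A).
— Hugo: possessor inside the subject DP of the clause headed by 'questioned'; does not c-command the reflexive — cannot bind it (Principle A).
— Luis: subject of the clause headed by 'informed'; c-commands the reflexive within its binding domain — allowed (Principle A).
— Oscar: second object of the clause headed by 'questioned'; does not c-command the reflexive — cannot bind it (Principle A).

Luis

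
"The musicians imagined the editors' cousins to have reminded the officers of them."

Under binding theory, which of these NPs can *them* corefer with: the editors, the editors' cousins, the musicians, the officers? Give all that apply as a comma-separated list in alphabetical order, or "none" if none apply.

the editors, the musicians

*them* is a pronoun; Principle B requires it to be free in its binding domain — the clause headed by 'reminded'.
— the editors: possessor inside the subject DP of the clause headed by 'reminded'; does not c-command the pronoun — Principle B does not apply; allowed.
— the editors' cousins: subject of the clause headed by 'reminded'; c-commands the pronoun within its binding domain — blocked (Principle B).
— the musicians: subject of the matrix clause; c-commands the pronoun but lies outside its binding domain — allowed.
— the officers: object of the clause headed by 'reminded'; c-commands the pronoun within its binding domain — blocked (Principle B).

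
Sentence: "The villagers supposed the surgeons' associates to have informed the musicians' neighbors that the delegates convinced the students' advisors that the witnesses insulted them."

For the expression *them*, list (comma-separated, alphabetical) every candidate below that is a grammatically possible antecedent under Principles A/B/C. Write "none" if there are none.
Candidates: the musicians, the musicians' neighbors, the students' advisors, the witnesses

the musicians, the musicians' neighbors, the students' advisors

*them* is a pronoun; Principle B requires it to be free in its binding domain — the clause headed by 'insulted'.
— the musicians: possessor inside the object DP of the clause headed by 'informed'; does not c-command the pronoun — Principle B does not apply; allowed.
— the musicians' neighbors: object of the clause headed by 'informed'; c-commands the pronoun but lies outside its binding domain — allowed.
— the students' advisors: object of the clause headed by 'convinced'; c-commands the pronoun but lies outside its binding domain — allowed.
— the witnesses: subject of the clause headed by 'insulted'; c-commands the pronoun within its binding domain — blocked (Principle B).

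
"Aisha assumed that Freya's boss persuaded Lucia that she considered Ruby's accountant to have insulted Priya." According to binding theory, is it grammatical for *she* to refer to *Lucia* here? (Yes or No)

*Lucia* is an R-expression; Principle C requires it to be free (not bound by any c-commanding expression).
— she: subject of the clause headed by 'considered'; the pronoun does not c-command the R-expression — coreference allowed.

Yes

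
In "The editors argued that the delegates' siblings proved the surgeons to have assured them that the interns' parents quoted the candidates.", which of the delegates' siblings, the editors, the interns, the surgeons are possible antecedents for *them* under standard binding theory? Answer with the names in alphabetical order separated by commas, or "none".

*them* is a pronoun; Principle B requires it to be free in its binding domain — the clause headed by 'assured'.
— the delegates' siblings: subject of the clause headed by 'proved'; c-commands the pronoun but lies outside its binding domain — allowed.
— the editors: subject of the matrix clause; c-commands the pronoun but lies outside its binding domain — allowed.
— the interns: possessor inside the subject DP of the clause headed by 'quoted'; is c-commanded by the pronoun; coreference would bind this R-expression — blocked (Principle C).
— the surgeons: subject of the clause headed by 'assured'; c-commands the pronoun within its binding domain — blocked (Principle B).

the delegates' siblings, the editors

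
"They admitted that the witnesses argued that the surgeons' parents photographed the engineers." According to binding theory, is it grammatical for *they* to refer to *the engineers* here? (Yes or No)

*the engineers* is an R-expression; Principle C requires it to be free (not bound by any c-commanding expression).
— they: subject of the matrix clause; the pronoun c-commands the R-expression — coreference blocked (Principle C).

No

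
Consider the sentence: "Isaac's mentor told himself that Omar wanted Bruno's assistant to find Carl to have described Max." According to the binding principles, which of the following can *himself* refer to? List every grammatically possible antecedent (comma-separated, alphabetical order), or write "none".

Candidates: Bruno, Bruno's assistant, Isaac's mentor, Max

*himself* is a reflexive; Principle A requires it to be bound within its binding domain — the matrix clause.
— Bruno: possessor inside the subject DP of the clause headed by 'find'; does not c-command the reflexive — cannot bind it (Principle A).
— Bruno's assistant: subject of the clause headed by 'find'; does not c-command the reflexive — cannot bind it (Principle A).
— Isaac's mentor: subject of the matrix clause; c-commands the reflexive within its binding domain — allowed (Principle A).
— Max: object of the clause headed by 'described'; does not c-command the reflexive — cannot bind it (Principle A).

Isaac's mentor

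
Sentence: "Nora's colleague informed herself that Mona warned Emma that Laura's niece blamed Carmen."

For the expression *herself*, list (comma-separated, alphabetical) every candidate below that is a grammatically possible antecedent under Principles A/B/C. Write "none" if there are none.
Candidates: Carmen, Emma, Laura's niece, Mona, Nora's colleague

*herself* is a reflexive; Principle A requires it to be bound within its binding domain — the matrix clause.
— Carmen: object of the clause headed by 'blamed'; does not c-command the reflexive — cannot bind it (Principle A).
— Emma: object of the clause headed by 'warned'; does not c-command the reflexive — cannot bind it (Principle A).
— Laura's niece: subject of the clause headed by 'blamed'; does not c-command the reflexive — cannot bind it (Principle A).
— Mona: subject of the clause headed by 'warned'; does not c-command the reflexive — cannot bind it (Principle A).
— Nora's colleague: subject of the matrix clause; c-commands the reflexive within its binding domain — allowed (Principle A).

Nora's colleague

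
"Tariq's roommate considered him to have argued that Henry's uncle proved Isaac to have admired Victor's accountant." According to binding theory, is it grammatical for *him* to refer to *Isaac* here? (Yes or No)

No

*Isaac* is an R-expression; Principle C requires it to be free (not bound by any c-commanding expression).
— him: subject of the clause headed by 'argued'; the pronoun c-commands the R-expression — coreference blocked (Principle C).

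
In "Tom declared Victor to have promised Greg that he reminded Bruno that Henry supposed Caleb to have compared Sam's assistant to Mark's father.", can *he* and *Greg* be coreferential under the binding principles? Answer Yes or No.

*Greg* is an R-expression; Principle C requires it to be free (not bound by any c-commanding expression).
— he: subject of the clause headed by 'reminded'; the pronoun does not c-command the R-expression — coreference allowed.

Yes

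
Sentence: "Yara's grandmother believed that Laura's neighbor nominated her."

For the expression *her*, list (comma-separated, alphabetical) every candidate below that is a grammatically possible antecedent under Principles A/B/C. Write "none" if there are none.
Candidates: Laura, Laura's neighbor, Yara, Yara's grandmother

*her* is a pronoun; Principle B requires it to be free in its binding domain — the clause headed by 'nominated'.
— Laura: possessor inside the subject DP of the clause headed by 'nominated'; does not c-command the pronoun — Principle B does not apply; allowed.
— Laura's neighbor: subject of the clause headed by 'nominated'; c-commands the pronoun within its binding domain — blocked (Principle B).
— Yara: possessor inside the subject DP of the matrix clause; does not c-command the pronoun — Principle B does not apply; allowed.
— Yara's grandmother: subject of the matrix clause; c-commands the pronoun but lies outside its binding domain — allowed.

Laura, Yara, Yara's grandmother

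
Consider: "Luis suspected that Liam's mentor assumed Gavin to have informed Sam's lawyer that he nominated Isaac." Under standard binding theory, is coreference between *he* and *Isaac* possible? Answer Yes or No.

*Isaac* is an R-expression; Principle C requires it to be free (not bound by any c-commanding expression).
— he: subject of the clause headed by 'nominated'; the pronoun c-commands the R-expression — coreference blocked (Principle C).

No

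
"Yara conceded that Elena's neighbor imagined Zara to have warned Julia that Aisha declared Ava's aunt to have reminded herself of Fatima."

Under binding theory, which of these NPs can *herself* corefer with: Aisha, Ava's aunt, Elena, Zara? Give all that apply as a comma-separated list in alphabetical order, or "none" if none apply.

Ava's aunt

*herself* is a reflexive; Principle A requires it to be bound within its binding domain — the clause headed by 'reminded'.
— Aisha: subject of the clause headed by 'declared'; c-commands the reflexive but lies outside its binding domain — cannot bind it (Principle A).
— Ava's aunt: subject of the clause headed by 'reminded'; c-commands the reflexive within its binding domain — allowed (Principle A).
— Elena: possessor inside the subject DP of the clause headed by 'imagined'; does not c-command the reflexive — cannot bind it (Principle A).
— Zara: subject of the clause headed by 'warned'; c-commands the reflexive but lies outside its binding domain — cannot bind it (Principle A).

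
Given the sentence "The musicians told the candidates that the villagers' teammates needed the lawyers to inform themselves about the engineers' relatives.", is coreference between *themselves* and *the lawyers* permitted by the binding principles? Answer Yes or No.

*themselves* is a reflexive; Principle A requires it to be bound within its binding domain — the clause headed by 'inform'.
— the lawyers: subject of the clause headed by 'inform'; c-commands the reflexive within its binding domain — allowed (Principle A).

Yes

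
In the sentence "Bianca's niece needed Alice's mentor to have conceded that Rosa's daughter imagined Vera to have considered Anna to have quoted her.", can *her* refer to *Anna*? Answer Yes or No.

*her* is a pronoun; Principle B requires it to be free in its binding domain — the clause headed by 'quoted'.
— Anna: subject of the clause headed by 'quoted'; c-commands the pronoun within its binding domain — blocked (Principle B).

No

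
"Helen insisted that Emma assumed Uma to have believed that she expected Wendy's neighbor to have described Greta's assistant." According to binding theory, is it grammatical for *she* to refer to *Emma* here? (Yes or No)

*Emma* is an R-expression; Principle C requires it to be free (not bound by any c-commanding expression).
— she: subject of the clause headed by 'expected'; the pronoun does not c-command the R-expression — coreference allowed.

Yes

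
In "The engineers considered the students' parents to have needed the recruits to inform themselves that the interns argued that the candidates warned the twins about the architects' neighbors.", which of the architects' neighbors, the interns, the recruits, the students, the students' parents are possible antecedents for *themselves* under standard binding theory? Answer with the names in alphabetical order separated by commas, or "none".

*themselves* is a reflexive; Principle A requires it to be bound within its binding domain — the clause headed by 'inform'.
— the architects' neighbors: second object of the clause headed by 'warned'; does not c-command the reflexive — cannot bind it (Principle A).
— the interns: subject of the clause headed by 'argued'; does not c-command the reflexive — cannot bind it (Principle A).
— the recruits: subject of the clause headed by 'inform'; c-commands the reflexive within its binding domain — allowed (Principle A).
— the students: possessor inside the subject DP of the clause headed by 'needed'; does not c-command the reflexive — cannot bind it (Principle A).
— the students' parents: subject of the clause headed by 'needed'; c-commands the reflexive but lies outside its binding domain — cannot bind it (Principle A).

the recruits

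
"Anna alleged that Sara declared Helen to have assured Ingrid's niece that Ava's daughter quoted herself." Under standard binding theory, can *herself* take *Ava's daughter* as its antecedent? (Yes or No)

Yes

*herself* is a reflexive; Principle A requires it to be bound within its binding domain — the clause headed by 'quoted'.
— Ava's daughter: subject of the clause headed by 'quoted'; c-commands the reflexive within its binding domain — allowed (Principle A).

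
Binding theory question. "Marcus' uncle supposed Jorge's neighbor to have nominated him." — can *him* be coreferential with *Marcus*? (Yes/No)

*him* is a pronoun; Principle B requires it to be free in its binding domain — the clause headed by 'nominated'.
— Marcus: possessor inside the subject DP of the matrix clause; does not c-command the pronoun — Principle B does not apply; allowed.

Yes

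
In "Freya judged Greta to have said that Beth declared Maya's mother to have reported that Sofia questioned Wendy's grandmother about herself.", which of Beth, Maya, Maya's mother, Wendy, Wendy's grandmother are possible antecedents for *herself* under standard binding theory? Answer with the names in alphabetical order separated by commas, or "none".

Wendy's grandmother

*herself* is a reflexive; Principle A requires it to be bound within its binding domain — the clause headed by 'questioned'.
— Beth: subject of the clause headed by 'declared'; c-commands the reflexive but lies outside its binding domain — cannot bind it (Principle A).
— Maya: possessor inside the subject DP of the clause headed by 'reported'; does not c-command the reflexive — cannot bind it (Principle A).
— Maya's mother: subject of the clause headed by 'reported'; c-commands the reflexive but lies outside its binding domain — cannot bind it (Principle A).
— Wendy: possessor inside the object DP of the clause headed by 'questioned'; does not c-command the reflexive — cannot bind it (Principle A).
— Wendy's grandmother: object of the clause headed by 'questioned'; c-commands the reflexive within its binding domain — allowed (Principle A).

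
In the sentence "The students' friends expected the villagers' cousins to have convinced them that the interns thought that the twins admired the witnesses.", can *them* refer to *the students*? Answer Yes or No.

*them* is a pronoun; Principle B requires it to be free in its binding domain — the clause headed by 'convinced'.
— the students: possessor inside the subject DP of the matrix clause; does not c-command the pronoun — Principle B does not apply; allowed.

Yes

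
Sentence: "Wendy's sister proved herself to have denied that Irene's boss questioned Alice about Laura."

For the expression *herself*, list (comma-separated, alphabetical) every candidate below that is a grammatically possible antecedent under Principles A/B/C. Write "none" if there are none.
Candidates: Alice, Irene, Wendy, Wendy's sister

Wendy's sister

*herself* is a reflexive; Principle A requires it to be bound within its binding domain — the matrix clause.
— Alice: object of the clause headed by 'questioned'; does not c-command the reflexive — cannot bind it (Principle A).
— Irene: possessor inside the subject DP of the clause headed by 'questioned'; does not c-command the reflexive — cannot bind it (Principle A).
— Wendy: possessor inside the subject DP of the matrix clause; does not c-command the reflexive — cannot bind it (Principle A).
— Wendy's sister: subject of the matrix clause; c-commands the reflexive within its binding domain — allowed (Principle A).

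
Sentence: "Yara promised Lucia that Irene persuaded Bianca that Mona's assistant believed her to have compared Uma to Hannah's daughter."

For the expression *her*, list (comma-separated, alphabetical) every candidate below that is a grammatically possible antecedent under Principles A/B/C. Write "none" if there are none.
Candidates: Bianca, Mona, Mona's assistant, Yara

Bianca, Mona, Yara

*her* is a pronoun; Principle B requires it to be free in its binding domain — the clause headed by 'believed'.
— Bianca: object of the clause headed by 'persuaded'; c-commands the pronoun but lies outside its binding domain — allowed.
— Mona: possessor inside the subject DP of the clause headed by 'believed'; does not c-command the pronoun — Principle B does not apply; allowed.
— Mona's assistant: subject of the clause headed by 'believed'; c-commands the pronoun within its binding domain — blocked (Principle B).
— Yara: subject of the matrix clause; c-commands the pronoun but lies outside its binding domain — allowed.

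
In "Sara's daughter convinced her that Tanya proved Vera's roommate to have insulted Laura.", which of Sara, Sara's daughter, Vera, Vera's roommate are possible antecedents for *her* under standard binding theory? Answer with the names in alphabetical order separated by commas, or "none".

*her* is a pronoun; Principle B requires it to be free in its binding domain — the matrix clause.
— Sara: possessor inside the subject DP of the matrix clause; does not c-command the pronoun — Principle B does not apply; allowed.
— Sara's daughter: subject of the matrix clause; c-commands the pronoun within its binding domain — blocked (Principle B).
— Vera: possessor inside the subject DP of the clause headed by 'insulted'; is c-commanded by the pronoun; coreference would bind this R-expression — blocked (Principle C).
— Vera's roommate: subject of the clause headed by 'insulted'; is c-commanded by the pronoun; coreference would bind this R-expression — blocked (Principle C).

Sara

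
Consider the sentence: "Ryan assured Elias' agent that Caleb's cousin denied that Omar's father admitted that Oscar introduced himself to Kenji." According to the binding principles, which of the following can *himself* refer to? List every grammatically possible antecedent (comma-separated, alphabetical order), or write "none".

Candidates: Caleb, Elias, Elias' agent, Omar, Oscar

Oscar

*himself* is a reflexive; Principle A requires it to be bound within its binding domain — the clause headed by 'introduced'.
— Caleb: possessor inside the subject DP of the clause headed by 'denied'; does not c-command the reflexive — cannot bind it (Principle A).
— Elias: possessor inside the object DP of the matrix clause; does not c-command the reflexive — cannot bind it (Principle A).
— Elias' agent: object of the matrix clause; c-commands the reflexive but lies outside its binding domain — cannot bind it (Principle A).
— Omar: possessor inside the subject DP of the clause headed by 'admitted'; does not c-command the reflexive — cannot bind it (Principle A).
— Oscar: subject of the clause headed by 'introduced'; c-commands the reflexive within its binding domain — allowed (Principle A).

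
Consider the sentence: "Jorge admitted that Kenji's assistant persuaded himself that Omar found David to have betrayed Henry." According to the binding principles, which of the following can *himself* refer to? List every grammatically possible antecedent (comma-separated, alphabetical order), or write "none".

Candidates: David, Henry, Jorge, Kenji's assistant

*himself* is a reflexive; Principle A requires it to be bound within its binding domain — the clause headed by 'persuaded'.
— David: subject of the clause headed by 'betrayed'; does not c-command the reflexive — cannot bind it (Principle A).
— Henry: object of the clause headed by 'betrayed'; does not c-command the reflexive — cannot bind it (Principle A).
— Jorge: subject of the matrix clause; c-commands the reflexive but lies outside its binding domain — cannot bind it (Principle A).
— Kenji's assistant: subject of the clause headed by 'persuaded'; c-commands the reflexive within its binding domain — allowed (Principle A).

Kenji's assistant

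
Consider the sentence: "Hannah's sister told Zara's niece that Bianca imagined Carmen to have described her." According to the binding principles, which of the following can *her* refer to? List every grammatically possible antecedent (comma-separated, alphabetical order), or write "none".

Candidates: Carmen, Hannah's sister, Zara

*her* is a pronoun; Principle B requires it to be free in its binding domain — the clause headed by 'described'.
— Carmen: subject of the clause headed by 'described'; c-commands the pronoun within its binding domain — blocked (Principle B).
— Hannah's sister: subject of the matrix clause; c-commands the pronoun but lies outside its binding domain — allowed.
— Zara: possessor inside the object DP of the matrix clause; does not c-command the pronoun — Principle B does not apply; allowed.

Hannah's sister, Zara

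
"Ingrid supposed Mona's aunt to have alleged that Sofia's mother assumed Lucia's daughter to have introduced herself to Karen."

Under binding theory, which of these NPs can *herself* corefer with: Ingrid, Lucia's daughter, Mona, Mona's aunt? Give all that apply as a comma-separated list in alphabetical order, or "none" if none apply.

*herself* is a reflexive; Principle A requires it to be bound within its binding domain — the clause headed by 'introduced'.
— Ingrid: subject of the matrix clause; c-commands the reflexive but lies outside its binding domain — cannot bind it (Principle A).
— Lucia's daughter: subject of the clause headed by 'introduced'; c-commands the reflexive within its binding domain — allowed (Principle A).
— Mona: possessor inside the subject DP of the clause headed by 'alleged'; does not c-command the reflexive — cannot bind it (Principle A).
— Mona's aunt: subject of the clause headed by 'alleged'; c-commands the reflexive but lies outside its binding domain — cannot bind it (Principle A).

Lucia's daughter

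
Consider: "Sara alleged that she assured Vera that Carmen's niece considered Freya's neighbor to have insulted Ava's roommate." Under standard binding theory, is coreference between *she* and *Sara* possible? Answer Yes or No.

Yes

*Sara* is an R-expression; Principle C requires it to be free (not bound by any c-commanding expression).
— she: subject of the clause headed by 'assured'; the pronoun does not c-command the R-expression — coreference allowed.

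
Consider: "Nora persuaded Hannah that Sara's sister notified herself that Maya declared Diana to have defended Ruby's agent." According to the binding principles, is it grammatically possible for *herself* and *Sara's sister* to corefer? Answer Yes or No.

*herself* is a reflexive; Principle A requires it to be bound within its binding domain — the clause headed by 'notified'.
— Sara's sister: subject of the clause headed by 'notified'; c-commands the reflexive within its binding domain — allowed (Principle A).

Yes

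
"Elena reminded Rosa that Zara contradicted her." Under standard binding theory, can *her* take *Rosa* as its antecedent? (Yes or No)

Yes

*her* is a pronoun; Principle B requires it to be free in its binding domain — the clause headed by 'contradicted'.
— Rosa: object of the matrix clause; c-commands the pronoun but lies outside its binding domain — allowed.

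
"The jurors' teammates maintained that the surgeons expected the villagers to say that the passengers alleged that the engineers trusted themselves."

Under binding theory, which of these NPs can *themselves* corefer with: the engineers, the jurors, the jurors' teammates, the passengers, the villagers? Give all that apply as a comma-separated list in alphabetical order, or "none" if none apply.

the engineers

*themselves* is a reflexive; Principle A requires it to be bound within its binding domain — the clause headed by 'trusted'.
— the engineers: subject of the clause headed by 'trusted'; c-commands the reflexive within its binding domain — allowed (Principle A).
— the jurors: possessor inside the subject DP of the matrix clause; does not c-command the reflexive — cannot bind it (Principle A).
— the jurors' teammates: subject of the matrix clause; c-commands the reflexive but lies outside its binding domain — cannot bind it (Principle A).
— the passengers: subject of the clause headed by 'alleged'; c-commands the reflexive but lies outside its binding domain — cannot bind it (Principle A).
— the villagers: subject of the clause headed by 'say'; c-commands the reflexive but lies outside its binding domain — cannot bind it (Principle A).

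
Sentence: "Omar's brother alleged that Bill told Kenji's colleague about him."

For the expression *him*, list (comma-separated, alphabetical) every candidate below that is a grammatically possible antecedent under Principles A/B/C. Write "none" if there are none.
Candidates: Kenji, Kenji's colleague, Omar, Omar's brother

*him* is a pronoun; Principle B requires it to be free in its binding domain — the clause headed by 'told'.
— Kenji: possessor inside the object DP of the clause headed by 'told'; does not c-command the pronoun — Principle B does not apply; allowed.
— Kenji's colleague: object of the clause headed by 'told'; c-commands the pronoun within its binding domain — blocked (Principle B).
— Omar: possessor inside the subject DP of the matrix clause; does not c-command the pronoun — Principle B does not apply; allowed.
— Omar's brother: subject of the matrix clause; c-commands the pronoun but lies outside its binding domain — allowed.

Kenji, Omar, Omar's brother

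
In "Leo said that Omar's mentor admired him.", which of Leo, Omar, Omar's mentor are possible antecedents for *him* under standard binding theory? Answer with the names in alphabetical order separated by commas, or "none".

*him* is a pronoun; Principle B requires it to be free in its binding domain — the clause headed by 'admired'.
— Leo: subject of the matrix clause; c-commands the pronoun but lies outside its binding domain — allowed.
— Omar: possessor inside the subject DP of the clause headed by 'admired'; does not c-command the pronoun — Principle B does not apply; allowed.
— Omar's mentor: subject of the clause headed by 'admired'; c-commands the pronoun within its binding domain — blocked (Principle B).

Leo, Omar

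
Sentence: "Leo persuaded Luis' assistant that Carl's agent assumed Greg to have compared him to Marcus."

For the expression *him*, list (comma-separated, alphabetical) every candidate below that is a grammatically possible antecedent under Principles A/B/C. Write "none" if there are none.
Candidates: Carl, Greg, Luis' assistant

Carl, Luis' assistant

*him* is a pronoun; Principle B requires it to be free in its binding domain — the clause headed by 'compared'.
— Carl: possessor inside the subject DP of the clause headed by 'assumed'; does not c-command the pronoun — Principle B does not apply; allowed.
— Greg: subject of the clause headed by 'compared'; c-commands the pronoun within its binding domain — blocked (Principle B).
— Luis' assistant: object of the matrix clause; c-commands the pronoun but lies outside its binding domain — allowed.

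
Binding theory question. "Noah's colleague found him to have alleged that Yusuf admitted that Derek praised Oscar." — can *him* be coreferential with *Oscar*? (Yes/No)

No

*him* is a pronoun; Principle B requires it to be free in its binding domain — the matrix clause.
— Oscar: object of the clause headed by 'praised'; is c-commanded by the pronoun; coreference would bind this R-expression — blocked (Principle C).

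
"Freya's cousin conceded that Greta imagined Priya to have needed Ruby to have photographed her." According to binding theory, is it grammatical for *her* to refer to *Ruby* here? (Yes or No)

No

*Ruby* is an R-expression; Principle C requires it to be free (not bound by any c-commanding expression).
— her: object of the clause headed by 'photographed'; the R-expression locally c-commands the pronoun — coreference blocked (Principle B on the pronoun).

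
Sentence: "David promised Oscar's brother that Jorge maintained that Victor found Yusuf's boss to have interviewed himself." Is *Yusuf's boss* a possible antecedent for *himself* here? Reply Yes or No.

Yes

*himself* is a reflexive; Principle A requires it to be bound within its binding domain — the clause headed by 'interviewed'.
— Yusuf's boss: subject of the clause headed by 'interviewed'; c-commands the reflexive within its binding domain — allowed (Principle A).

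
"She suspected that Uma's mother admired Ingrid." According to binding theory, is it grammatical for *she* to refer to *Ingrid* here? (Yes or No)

*Ingrid* is an R-expression; Principle C requires it to be free (not bound by any c-commanding expression).
— she: subject of the matrix clause; the pronoun c-commands the R-expression — coreference blocked (Principle C).

No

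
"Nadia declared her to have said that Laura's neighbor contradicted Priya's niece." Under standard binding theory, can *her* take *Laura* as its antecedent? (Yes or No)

*her* is a pronoun; Principle B requires it to be free in its binding domain — the matrix clause.
— Laura: possessor inside the subject DP of the clause headed by 'contradicted'; is c-commanded by the pronoun; coreference would bind this R-expression — blocked (Principle C).

No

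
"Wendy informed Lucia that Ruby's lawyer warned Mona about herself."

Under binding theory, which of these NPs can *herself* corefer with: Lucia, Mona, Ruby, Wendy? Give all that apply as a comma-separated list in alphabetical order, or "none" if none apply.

Mona

*herself* is a reflexive; Principle A requires it to be bound within its binding domain — the clause headed by 'warned'.
— Lucia: object of the matrix clause; c-commands the reflexive but lies outside its binding domain — cannot bind it (Principle A).
— Mona: object of the clause headed by 'warned'; c-commands the reflexive within its binding domain — allowed (Principle A).
— Ruby: possessor inside the subject DP of the clause headed by 'warned'; does not c-command the reflexive — cannot bind it (Principle A).
— Wendy: subject of the matrix clause; c-commands the reflexive but lies outside its binding domain — cannot bind it (Principle A).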